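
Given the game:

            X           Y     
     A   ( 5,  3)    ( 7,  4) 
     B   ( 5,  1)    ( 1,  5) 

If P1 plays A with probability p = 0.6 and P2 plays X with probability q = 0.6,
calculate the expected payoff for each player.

E[P1] = 4.84, E[P2] = 3.08

Work:
E[P1] = p·q·π₁(A,X) + p·(1-q)·π₁(A,Y) + (1-p)·q·π₁(B,X) + (1-p)·(1-q)·π₁(B,Y)
= 0.6·0.6·5 + 0.6·0.4·7 + 0.4·0.6·5 + 0.4·0.4·1
= 4.84

E[P2] = 3.08 (similar calculation)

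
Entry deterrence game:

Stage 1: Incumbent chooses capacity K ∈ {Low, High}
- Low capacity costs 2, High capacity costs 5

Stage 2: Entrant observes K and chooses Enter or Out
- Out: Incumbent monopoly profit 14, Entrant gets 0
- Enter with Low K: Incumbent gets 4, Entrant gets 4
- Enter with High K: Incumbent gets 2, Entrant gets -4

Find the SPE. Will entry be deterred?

SPE: (High, Enter|Low, Out|High); Entry deterred. Incumbent net profit = 9

Work:
After Low K: Entrant enters (4 > 0)
After High K: Entrant stays out (-4 < 0)
Incumbent: Low → 4−2=2, High → 14−5=9
Incumbent chooses High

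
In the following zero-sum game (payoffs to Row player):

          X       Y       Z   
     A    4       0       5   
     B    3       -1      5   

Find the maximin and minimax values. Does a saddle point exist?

Maximin = 0, Minimax = 0, Saddle: True

Work:
Row minimums: [0, -1] → maximin = 0
Column maximums: [4, 0, 5] → minimax = 0
Saddle point exists! Game value = 0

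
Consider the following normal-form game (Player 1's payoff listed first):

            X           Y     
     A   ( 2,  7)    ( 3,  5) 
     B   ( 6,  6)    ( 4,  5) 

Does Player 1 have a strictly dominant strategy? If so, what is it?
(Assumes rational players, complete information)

Yes, Player 1's strictly dominant strategy is B

Work:
A strategy strictly dominates another if it gives a strictly higher payoff against every opponent action. Compare each pair of P1's strategies column-by-column:
  A vs B: [2 vs 6, 3 vs 4] → A does not strictly dominate B (column X: 2 ≤ 6)
  B vs A: [6 vs 2, 4 vs 3] → B strictly dominates A
B strictly dominates every other strategy → strictly dominant.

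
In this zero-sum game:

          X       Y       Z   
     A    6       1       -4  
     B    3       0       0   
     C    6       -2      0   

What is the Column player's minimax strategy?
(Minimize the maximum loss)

Column should play Z, value = 0

Work:
Column player minimizes Row's maximum payoff:
Column X: max payoff to Row = 6
Column Y: max payoff to Row = 1
Column Z: max payoff to Row = 0
Minimum is 0, achieved by column Z.
Minimax strategy: Z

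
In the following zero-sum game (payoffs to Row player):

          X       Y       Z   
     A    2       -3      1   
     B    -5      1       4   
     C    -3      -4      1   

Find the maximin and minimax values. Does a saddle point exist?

Maximin = -3, Minimax = 1, Saddle: False

Work:
Row minimums: [-3, -5, -4] → maximin = -3
Column maximums: [2, 1, 4] → minimax = 1
No saddle point (maximin ≠ minimax). Mixed strategy needed.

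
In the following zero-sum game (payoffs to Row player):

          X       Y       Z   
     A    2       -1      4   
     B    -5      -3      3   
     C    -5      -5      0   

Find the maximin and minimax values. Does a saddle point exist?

Maximin = -1, Minimax = -1, Saddle: True

Work:
Row minimums: [-1, -5, -5] → maximin = -1
Column maximums: [2, -1, 4] → minimax = -1
Saddle point exists! Game value = -1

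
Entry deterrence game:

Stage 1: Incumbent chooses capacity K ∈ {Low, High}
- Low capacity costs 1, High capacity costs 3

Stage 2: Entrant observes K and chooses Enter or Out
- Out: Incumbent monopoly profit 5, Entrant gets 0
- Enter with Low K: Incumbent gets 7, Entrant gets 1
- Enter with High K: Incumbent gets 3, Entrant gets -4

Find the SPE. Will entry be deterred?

SPE: (Low, Enter|Low, Out|High); Entry not deterred. Incumbent net profit = 6, Entrant gets 1

Work:
After Low K: Entrant enters (1 > 0)
After High K: Entrant stays out (-4 < 0)
Incumbent: Low → 7−1=6, High → 5−3=2
Incumbent chooses Low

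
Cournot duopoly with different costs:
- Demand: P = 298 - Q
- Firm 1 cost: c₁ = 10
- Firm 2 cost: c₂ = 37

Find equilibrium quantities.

q₁* = 105.0, q₂* = 78.0

Work:
Reaction: q₁ = (298 - 10 - q₂)/2
Reaction: q₂ = (298 - 37 - q₁)/2
Solve simultaneously:
q₁* = (298 - 2×10 + 37)/3 = 105.0
q₂* = (298 - 2×37 + 10)/3 = 78.0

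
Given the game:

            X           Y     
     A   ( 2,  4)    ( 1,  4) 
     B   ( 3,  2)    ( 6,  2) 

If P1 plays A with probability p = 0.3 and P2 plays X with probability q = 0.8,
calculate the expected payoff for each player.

E[P1] = 3.06, E[P2] = 2.6

Work:
E[P1] = p·q·π₁(A,X) + p·(1-q)·π₁(A,Y) + (1-p)·q·π₁(B,X) + (1-p)·(1-q)·π₁(B,Y)
= 0.3·0.8·2 + 0.3·0.2·1 + 0.7·0.8·3 + 0.7·0.2·6
= 3.06

E[P2] = 2.6 (similar calculation)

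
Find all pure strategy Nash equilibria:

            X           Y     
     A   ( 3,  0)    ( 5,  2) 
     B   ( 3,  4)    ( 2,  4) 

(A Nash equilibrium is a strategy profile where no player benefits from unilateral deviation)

Nash equilibrium: (A, Y), (B, X)

Work:
Best responses:
  P1 vs X: payoffs [3, 3] → best response A/B (payoff 3)
  P1 vs Y: payoffs [5, 2] → best response A (payoff 5)
  P2 vs A: payoffs [0, 2] → best response Y (payoff 2)
  P2 vs B: payoffs [4, 4] → best response X/Y (payoff 4)
Mutual best responses: (A,Y), (B,X) → Nash equilibria.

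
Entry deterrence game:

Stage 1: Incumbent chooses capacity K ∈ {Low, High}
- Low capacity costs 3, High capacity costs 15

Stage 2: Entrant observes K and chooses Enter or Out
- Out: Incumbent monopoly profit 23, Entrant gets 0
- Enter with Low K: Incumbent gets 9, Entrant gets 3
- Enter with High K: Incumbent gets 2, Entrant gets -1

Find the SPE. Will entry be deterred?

SPE: (High, Enter|Low, Out|High); Entry deterred. Incumbent net profit = 8

Work:
After Low K: Entrant enters (3 > 0)
After High K: Entrant stays out (-1 < 0)
Incumbent: Low → 9−3=6, High → 23−15=8
Incumbent chooses High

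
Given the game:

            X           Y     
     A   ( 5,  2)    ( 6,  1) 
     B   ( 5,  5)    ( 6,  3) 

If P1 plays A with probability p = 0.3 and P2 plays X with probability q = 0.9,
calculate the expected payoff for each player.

E[P1] = 5.1, E[P2] = 3.93

Work:
E[P1] = p·q·π₁(A,X) + p·(1-q)·π₁(A,Y) + (1-p)·q·π₁(B,X) + (1-p)·(1-q)·π₁(B,Y)
= 0.3·0.9·5 + 0.3·0.1·6 + 0.7·0.9·5 + 0.7·0.1·6
= 5.1

E[P2] = 3.93 (similar calculation)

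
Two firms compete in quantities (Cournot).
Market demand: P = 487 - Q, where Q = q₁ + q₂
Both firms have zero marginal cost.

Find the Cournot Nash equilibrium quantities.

q₁* = q₂* = 162.33; P* = 162.33

Work:
Profit: π_i = P·q_i = (a - q_i - q_j)·q_i
FOC: ∂π_i/∂q_i = a - 2q_i - q_j = 0
Reaction function: q_i = (487 - q_j)/2
Symmetry: q* = 487/3 = 162.33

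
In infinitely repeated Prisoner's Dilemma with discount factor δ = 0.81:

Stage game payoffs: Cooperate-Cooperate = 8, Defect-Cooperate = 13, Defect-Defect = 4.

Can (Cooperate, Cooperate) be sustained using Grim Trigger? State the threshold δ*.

δ* = 0.5556; since δ = 0.81 ≥ 0.5556, cooperation can be sustained

Work:
For Grim Trigger:
Cooperate forever: 8/(1-δ)
Defect then punished: 13 + 4·δ/(1-δ)
Need: 8/(1-δ) ≥ 13 + 4·δ/(1-δ)
Solving: δ ≥ (T-R)/(T-P) = (13-8)/(13-4) = 0.5556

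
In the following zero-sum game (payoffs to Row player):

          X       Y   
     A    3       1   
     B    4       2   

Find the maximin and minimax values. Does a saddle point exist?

Maximin = 2, Minimax = 2, Saddle: True

Work:
Row minimums: [1, 2] → maximin = 2
Column maximums: [4, 2] → minimax = 2
Saddle point exists! Game value = 2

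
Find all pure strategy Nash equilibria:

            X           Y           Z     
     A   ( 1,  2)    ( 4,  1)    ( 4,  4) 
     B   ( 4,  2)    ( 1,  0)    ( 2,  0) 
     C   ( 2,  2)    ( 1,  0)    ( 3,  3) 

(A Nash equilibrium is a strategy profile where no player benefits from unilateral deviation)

Nash equilibrium: (A, Z), (B, X)

Work:
Best responses:
  P1 vs X: payoffs [1, 4, 2] → best response B (payoff 4)
  P1 vs Y: payoffs [4, 1, 1] → best response A (payoff 4)
  P1 vs Z: payoffs [4, 2, 3] → best response A (payoff 4)
  P2 vs A: payoffs [2, 1, 4] → best response Z (payoff 4)
  P2 vs B: payoffs [2, 0, 0] → best response X (payoff 2)
  P2 vs C: payoffs [2, 0, 3] → best response Z (payoff 3)
Mutual best responses: (A,Z), (B,X) → Nash equilibria.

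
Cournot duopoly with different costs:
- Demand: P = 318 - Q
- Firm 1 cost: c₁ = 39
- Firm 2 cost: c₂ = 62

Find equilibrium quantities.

q₁* = 100.67, q₂* = 77.67

Work:
Reaction: q₁ = (318 - 39 - q₂)/2
Reaction: q₂ = (318 - 62 - q₁)/2
Solve simultaneously:
q₁* = (318 - 2×39 + 62)/3 = 100.67
q₂* = (318 - 2×62 + 39)/3 = 77.67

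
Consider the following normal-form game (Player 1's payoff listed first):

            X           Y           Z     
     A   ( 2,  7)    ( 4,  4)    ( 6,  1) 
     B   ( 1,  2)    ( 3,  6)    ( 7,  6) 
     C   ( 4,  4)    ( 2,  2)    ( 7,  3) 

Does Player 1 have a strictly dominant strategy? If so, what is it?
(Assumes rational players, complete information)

No strictly dominant strategy exists for Player 1

Work:
A strategy strictly dominates another if it gives a strictly higher payoff against every opponent action. Compare each pair of P1's strategies column-by-column:
  A vs B: [2 vs 1, 4 vs 3, 6 vs 7] → A does not strictly dominate B (column Z: 6 ≤ 7)
  A vs C: [2 vs 4, 4 vs 2, 6 vs 7] → A does not strictly dominate C (column X: 2 ≤ 4)
  B vs A: [1 vs 2, 3 vs 4, 7 vs 6] → B does not strictly dominate A (column X: 1 ≤ 2)
  B vs C: [1 vs 4, 3 vs 2, 7 vs 7] → B does not strictly dominate C (column X: 1 ≤ 4)
  C vs A: [4 vs 2, 2 vs 4, 7 vs 6] → C does not strictly dominate A (column Y: 2 ≤ 4)
  C vs B: [4 vs 1, 2 vs 3, 7 vs 7] → C does not strictly dominate B (column Y: 2 ≤ 3)
No single strategy strictly dominates all others → no strictly dominant strategy.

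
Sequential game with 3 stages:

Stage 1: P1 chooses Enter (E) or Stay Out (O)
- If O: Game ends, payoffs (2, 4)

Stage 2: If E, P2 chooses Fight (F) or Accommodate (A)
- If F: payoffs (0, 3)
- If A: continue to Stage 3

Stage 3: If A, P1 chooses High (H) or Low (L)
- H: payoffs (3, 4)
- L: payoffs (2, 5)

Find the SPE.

SPE: (E, A, H); Outcome (3, 4)

Work:
Stage 3: P1 chooses H (3 vs 2)
Stage 2: P2: F->3, A->4 (anticipating H). Choose A
Stage 1: P1: O->2, E->3 (anticipating A, H). Choose E
SPE path: E -> A -> H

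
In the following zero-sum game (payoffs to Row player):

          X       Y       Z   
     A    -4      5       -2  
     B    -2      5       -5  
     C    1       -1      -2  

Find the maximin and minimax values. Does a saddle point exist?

Maximin = -2, Minimax = -2, Saddle: True

Work:
Row minimums: [-4, -5, -2] → maximin = -2
Column maximums: [1, 5, -2] → minimax = -2
Saddle point exists! Game value = -2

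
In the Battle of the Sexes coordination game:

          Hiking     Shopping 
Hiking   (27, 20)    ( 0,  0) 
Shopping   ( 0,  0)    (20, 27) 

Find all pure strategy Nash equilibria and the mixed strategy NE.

Pure NE: (Hiking, Hiking) and (Shopping, Shopping); Mixed NE: p = 0.5745, q = 0.4255

Work:
Check pure NE:
(Hiking, Hiking): (27, 20) - no unilateral deviation beneficial
(Shopping, Shopping): (20, 27) - no unilateral deviation beneficial
Mixed NE: P1 plays Hiking with p = 0.5745, P2 plays Hiking with q = 0.4255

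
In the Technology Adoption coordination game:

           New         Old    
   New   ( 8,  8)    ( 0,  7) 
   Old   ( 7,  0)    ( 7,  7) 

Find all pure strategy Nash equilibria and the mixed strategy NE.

Pure NE: (New, New) and (Old, Old); Mixed NE: p = 0.875, q = 0.875

Work:
Check pure NE:
(New, New): (8, 8) - no unilateral deviation beneficial
(Old, Old): (7, 7) - no unilateral deviation beneficial
Mixed NE: P1 plays New with p = 0.875, P2 plays New with q = 0.875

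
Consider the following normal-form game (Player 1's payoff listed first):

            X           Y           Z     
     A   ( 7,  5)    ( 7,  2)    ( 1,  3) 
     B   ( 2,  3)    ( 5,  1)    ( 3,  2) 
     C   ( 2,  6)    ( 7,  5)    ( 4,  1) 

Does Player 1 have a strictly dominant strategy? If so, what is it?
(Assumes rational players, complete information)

No strictly dominant strategy exists for Player 1

Work:
A strategy strictly dominates another if it gives a strictly higher payoff against every opponent action. Compare each pair of P1's strategies column-by-column:
  A vs B: [7 vs 2, 7 vs 5, 1 vs 3] → A does not strictly dominate B (column Z: 1 ≤ 3)
  A vs C: [7 vs 2, 7 vs 7, 1 vs 4] → A does not strictly dominate C (column Y: 7 ≤ 7)
  B vs A: [2 vs 7, 5 vs 7, 3 vs 1] → B does not strictly dominate A (column X: 2 ≤ 7)
  B vs C: [2 vs 2, 5 vs 7, 3 vs 4] → B does not strictly dominate C (column X: 2 ≤ 2)
  C vs A: [2 vs 7, 7 vs 7, 4 vs 1] → C does not strictly dominate A (column X: 2 ≤ 7)
  C vs B: [2 vs 2, 7 vs 5, 4 vs 3] → C does not strictly dominate B (column X: 2 ≤ 2)
No single strategy strictly dominates all others → no strictly dominant strategy.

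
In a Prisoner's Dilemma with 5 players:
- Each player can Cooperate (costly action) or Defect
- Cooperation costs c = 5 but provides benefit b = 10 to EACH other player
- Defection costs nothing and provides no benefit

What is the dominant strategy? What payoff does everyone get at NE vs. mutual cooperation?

Dominant: Defect; NE payoff = 0; Coop payoff = 35

Work:
Defect dominates (saves cost c = 5, benefit to others is external)
NE: All defect → everyone gets 0
If all cooperate: each receives (4)×10 - 5 = 35
Social dilemma: 35 > 0 but NE gives 0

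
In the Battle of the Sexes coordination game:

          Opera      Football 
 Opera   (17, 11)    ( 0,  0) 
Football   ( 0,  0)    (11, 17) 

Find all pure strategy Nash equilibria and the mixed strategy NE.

Pure NE: (Opera, Opera) and (Football, Football); Mixed NE: p = 0.6071, q = 0.3929

Work:
Check pure NE:
(Opera, Opera): (17, 11) - no unilateral deviation beneficial
(Football, Football): (11, 17) - no unilateral deviation beneficial
Mixed NE: P1 plays Opera with p = 0.6071, P2 plays Opera with q = 0.3929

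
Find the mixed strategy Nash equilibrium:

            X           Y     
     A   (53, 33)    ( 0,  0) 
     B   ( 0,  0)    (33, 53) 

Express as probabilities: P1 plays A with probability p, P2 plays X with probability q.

p = 0.6163, q = 0.3837

Work:
Find probabilities that make opponent indifferent:
P2 chooses q to make P1 indifferent between A and B
P1 chooses p to make P2 indifferent between X and Y
Mixed NE: P1 plays (A: 0.6163, B: 0.3837), P2 plays (X: 0.3837, Y: 0.6163)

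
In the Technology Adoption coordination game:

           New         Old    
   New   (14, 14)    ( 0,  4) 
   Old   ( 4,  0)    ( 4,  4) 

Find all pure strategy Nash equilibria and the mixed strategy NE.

Pure NE: (New, New) and (Old, Old); Mixed NE: p = 0.2857, q = 0.2857

Work:
Check pure NE:
(New, New): (14, 14) - no unilateral deviation beneficial
(Old, Old): (4, 4) - no unilateral deviation beneficial
Mixed NE: P1 plays New with p = 0.2857, P2 plays New with q = 0.2857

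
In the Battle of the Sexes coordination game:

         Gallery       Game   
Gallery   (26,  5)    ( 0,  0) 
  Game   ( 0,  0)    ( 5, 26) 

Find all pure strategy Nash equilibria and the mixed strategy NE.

Pure NE: (Gallery, Gallery) and (Game, Game); Mixed NE: p = 0.8387, q = 0.1613

Work:
Check pure NE:
(Gallery, Gallery): (26, 5) - no unilateral deviation beneficial
(Game, Game): (5, 26) - no unilateral deviation beneficial
Mixed NE: P1 plays Gallery with p = 0.8387, P2 plays Gallery with q = 0.1613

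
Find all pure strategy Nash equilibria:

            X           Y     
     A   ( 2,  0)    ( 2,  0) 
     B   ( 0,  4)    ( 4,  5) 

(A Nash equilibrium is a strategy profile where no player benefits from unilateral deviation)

Nash equilibrium: (A, X), (B, Y)

Work:
Best responses:
  P1 vs X: payoffs [2, 0] → best response A (payoff 2)
  P1 vs Y: payoffs [2, 4] → best response B (payoff 4)
  P2 vs A: payoffs [0, 0] → best response X/Y (payoff 0)
  P2 vs B: payoffs [4, 5] → best response Y (payoff 5)
Mutual best responses: (A,X), (B,Y) → Nash equilibria.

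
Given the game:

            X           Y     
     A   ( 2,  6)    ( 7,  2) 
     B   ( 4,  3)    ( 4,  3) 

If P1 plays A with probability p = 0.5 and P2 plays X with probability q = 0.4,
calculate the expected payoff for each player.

E[P1] = 4.5, E[P2] = 3.3

Work:
E[P1] = p·q·π₁(A,X) + p·(1-q)·π₁(A,Y) + (1-p)·q·π₁(B,X) + (1-p)·(1-q)·π₁(B,Y)
= 0.5·0.4·2 + 0.5·0.6·7 + 0.5·0.4·4 + 0.5·0.6·4
= 4.5

E[P2] = 3.3 (similar calculation)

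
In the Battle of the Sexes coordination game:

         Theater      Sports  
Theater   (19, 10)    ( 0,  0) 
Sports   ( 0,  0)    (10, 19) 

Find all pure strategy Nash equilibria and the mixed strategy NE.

Pure NE: (Theater, Theater) and (Sports, Sports); Mixed NE: p = 0.6552, q = 0.3448

Work:
Check pure NE:
(Theater, Theater): (19, 10) - no unilateral deviation beneficial
(Sports, Sports): (10, 19) - no unilateral deviation beneficial
Mixed NE: P1 plays Theater with p = 0.6552, P2 plays Theater with q = 0.3448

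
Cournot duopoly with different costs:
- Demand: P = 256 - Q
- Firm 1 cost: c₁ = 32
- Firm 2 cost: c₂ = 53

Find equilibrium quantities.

q₁* = 81.67, q₂* = 60.67

Work:
Reaction: q₁ = (256 - 32 - q₂)/2
Reaction: q₂ = (256 - 53 - q₁)/2
Solve simultaneously:
q₁* = (256 - 2×32 + 53)/3 = 81.67
q₂* = (256 - 2×53 + 32)/3 = 60.67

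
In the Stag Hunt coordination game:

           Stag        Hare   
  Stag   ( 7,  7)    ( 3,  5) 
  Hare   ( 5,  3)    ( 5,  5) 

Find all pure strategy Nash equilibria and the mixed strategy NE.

Pure NE: (Stag, Stag) and (Hare, Hare); Mixed NE: p = 0.5, q = 0.5

Work:
Check pure NE:
(Stag, Stag): (7, 7) - no unilateral deviation beneficial
(Hare, Hare): (5, 5) - no unilateral deviation beneficial
Mixed NE: P1 plays Stag with p = 0.5, P2 plays Stag with q = 0.5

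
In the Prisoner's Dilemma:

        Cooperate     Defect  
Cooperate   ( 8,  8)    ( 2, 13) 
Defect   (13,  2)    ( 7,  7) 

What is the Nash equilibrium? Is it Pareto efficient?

(Defect, Defect) is NE; not Pareto efficient

Work:
Defect dominates Cooperate for both players:
If P2 cooperates: Defect (13) > Cooperate (8)
If P2 defects: Defect (7) > Cooperate (2)
NE: (Defect, Defect) with payoff (7, 7)
But (Cooperate, Cooperate) = (8, 8) Pareto dominates (7, 7)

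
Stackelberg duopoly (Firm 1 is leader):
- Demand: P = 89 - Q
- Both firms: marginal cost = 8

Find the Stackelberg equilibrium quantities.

q₁* (leader) = 40.5, q₂* (follower) = 20.25

Work:
Follower's reaction: q₂ = (a - c - q₁)/2
Leader substitutes: π₁ = q₁·(a - q₁ - (a-c-q₁)/2 - c)
FOC: q₁* = (89 - 8)/2 = 40.50
Then: q₂* = (89 - 8 - 40.5)/2 = 20.25
Leader has first-mover advantage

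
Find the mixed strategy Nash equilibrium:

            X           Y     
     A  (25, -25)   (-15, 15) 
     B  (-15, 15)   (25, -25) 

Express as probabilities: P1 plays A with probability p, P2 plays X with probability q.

p = 0.5, q = 0.5

Work:
Find probabilities that make opponent indifferent:
P2 chooses q to make P1 indifferent between A and B
P1 chooses p to make P2 indifferent between X and Y
Mixed NE: P1 plays (A: 0.5, B: 0.5), P2 plays (X: 0.5, Y: 0.5)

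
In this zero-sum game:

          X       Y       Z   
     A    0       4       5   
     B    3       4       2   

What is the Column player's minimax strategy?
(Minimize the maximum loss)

Column should play X, value = 3

Work:
Column player minimizes Row's maximum payoff:
Column X: max payoff to Row = 3
Column Y: max payoff to Row = 4
Column Z: max payoff to Row = 5
Minimum is 3, achieved by column X.
Minimax strategy: X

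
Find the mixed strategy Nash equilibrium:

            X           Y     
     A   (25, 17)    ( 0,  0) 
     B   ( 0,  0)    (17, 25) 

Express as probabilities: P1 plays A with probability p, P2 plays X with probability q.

p = 0.5952, q = 0.4048

Work:
Find probabilities that make opponent indifferent:
P2 chooses q to make P1 indifferent between A and B
P1 chooses p to make P2 indifferent between X and Y
Mixed NE: P1 plays (A: 0.5952, B: 0.4048), P2 plays (X: 0.4048, Y: 0.5952)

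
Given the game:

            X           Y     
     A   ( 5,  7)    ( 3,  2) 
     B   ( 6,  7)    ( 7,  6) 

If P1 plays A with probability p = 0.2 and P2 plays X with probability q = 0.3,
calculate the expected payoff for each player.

E[P1] = 6.08, E[P2] = 5.74

Work:
E[P1] = p·q·π₁(A,X) + p·(1-q)·π₁(A,Y) + (1-p)·q·π₁(B,X) + (1-p)·(1-q)·π₁(B,Y)
= 0.2·0.3·5 + 0.2·0.7·3 + 0.8·0.3·6 + 0.8·0.7·7
= 6.08

E[P2] = 5.74 (similar calculation)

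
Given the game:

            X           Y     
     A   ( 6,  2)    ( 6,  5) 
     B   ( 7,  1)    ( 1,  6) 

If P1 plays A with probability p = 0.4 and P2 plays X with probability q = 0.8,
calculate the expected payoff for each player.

E[P1] = 5.88, E[P2] = 2.24

Work:
E[P1] = p·q·π₁(A,X) + p·(1-q)·π₁(A,Y) + (1-p)·q·π₁(B,X) + (1-p)·(1-q)·π₁(B,Y)
= 0.4·0.8·6 + 0.4·0.2·6 + 0.6·0.8·7 + 0.6·0.2·1
= 5.88

E[P2] = 2.24 (similar calculation)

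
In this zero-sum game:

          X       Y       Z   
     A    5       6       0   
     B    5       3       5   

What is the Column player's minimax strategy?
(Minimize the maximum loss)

Column should play X or Z (all achieve the minimum), value = 5

Work:
Column player minimizes Row's maximum payoff:
Column X: max payoff to Row = 5
Column Y: max payoff to Row = 6
Column Z: max payoff to Row = 5
Minimum is 5, achieved by columns X, Z (tied).
Each of X or Z is a minimax strategy.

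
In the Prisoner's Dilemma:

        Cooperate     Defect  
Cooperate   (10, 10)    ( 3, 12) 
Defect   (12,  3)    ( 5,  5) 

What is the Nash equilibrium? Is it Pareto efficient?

(Defect, Defect) is NE; not Pareto efficient

Work:
Defect dominates Cooperate for both players:
If P2 cooperates: Defect (12) > Cooperate (10)
If P2 defects: Defect (5) > Cooperate (3)
NE: (Defect, Defect) with payoff (5, 5)
But (Cooperate, Cooperate) = (10, 10) Pareto dominates (5, 5)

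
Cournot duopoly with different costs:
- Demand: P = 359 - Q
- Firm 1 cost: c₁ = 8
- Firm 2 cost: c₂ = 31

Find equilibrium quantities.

q₁* = 124.67, q₂* = 101.67

Work:
Reaction: q₁ = (359 - 8 - q₂)/2
Reaction: q₂ = (359 - 31 - q₁)/2
Solve simultaneously:
q₁* = (359 - 2×8 + 31)/3 = 124.67
q₂* = (359 - 2×31 + 8)/3 = 101.67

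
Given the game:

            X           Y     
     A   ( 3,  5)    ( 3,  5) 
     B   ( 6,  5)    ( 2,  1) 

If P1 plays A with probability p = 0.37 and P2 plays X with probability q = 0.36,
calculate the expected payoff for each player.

E[P1] = 3.2772, E[P2] = 3.3872

Work:
E[P1] = p·q·π₁(A,X) + p·(1-q)·π₁(A,Y) + (1-p)·q·π₁(B,X) + (1-p)·(1-q)·π₁(B,Y)
= 0.37·0.36·3 + 0.37·0.64·3 + 0.63·0.36·6 + 0.63·0.64·2
= 3.2772

E[P2] = 3.3872 (similar calculation)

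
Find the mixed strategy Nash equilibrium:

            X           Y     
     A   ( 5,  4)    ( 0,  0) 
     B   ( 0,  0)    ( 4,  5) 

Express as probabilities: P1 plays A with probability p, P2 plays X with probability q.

p = 0.5556, q = 0.4444

Work:
Find probabilities that make opponent indifferent:
P2 chooses q to make P1 indifferent between A and B
P1 chooses p to make P2 indifferent between X and Y
Mixed NE: P1 plays (A: 0.5556, B: 0.4444), P2 plays (X: 0.4444, Y: 0.5556)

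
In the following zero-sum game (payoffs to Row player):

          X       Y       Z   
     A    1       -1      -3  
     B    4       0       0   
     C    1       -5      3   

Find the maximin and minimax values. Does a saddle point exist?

Maximin = 0, Minimax = 0, Saddle: True

Work:
Row minimums: [-3, 0, -5] → maximin = 0
Column maximums: [4, 0, 3] → minimax = 0
Saddle point exists! Game value = 0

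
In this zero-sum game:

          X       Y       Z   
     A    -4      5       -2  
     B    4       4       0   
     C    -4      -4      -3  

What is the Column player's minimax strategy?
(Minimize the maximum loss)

Column should play Z, value = 0

Work:
Column player minimizes Row's maximum payoff:
Column X: max payoff to Row = 4
Column Y: max payoff to Row = 5
Column Z: max payoff to Row = 0
Minimum is 0, achieved by column Z.
Minimax strategy: Z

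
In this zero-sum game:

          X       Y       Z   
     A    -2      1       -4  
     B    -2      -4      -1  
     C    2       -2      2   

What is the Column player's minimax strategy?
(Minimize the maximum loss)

Column should play Y, value = 1

Work:
Column player minimizes Row's maximum payoff:
Column X: max payoff to Row = 2
Column Y: max payoff to Row = 1
Column Z: max payoff to Row = 2
Minimum is 1, achieved by column Y.
Minimax strategy: Y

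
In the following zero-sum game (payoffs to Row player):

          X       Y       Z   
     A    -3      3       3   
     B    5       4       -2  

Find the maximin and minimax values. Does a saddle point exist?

Maximin = -2, Minimax = 3, Saddle: False

Work:
Row minimums: [-3, -2] → maximin = -2
Column maximums: [5, 4, 3] → minimax = 3
No saddle point (maximin ≠ minimax). Mixed strategy needed.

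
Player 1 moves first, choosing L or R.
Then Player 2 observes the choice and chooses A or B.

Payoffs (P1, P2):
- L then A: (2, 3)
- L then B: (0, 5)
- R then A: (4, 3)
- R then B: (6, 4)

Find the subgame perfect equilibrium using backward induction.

P1 plays R, P2 plays B after L and B after R; Payoff (6, 4)

Work:
Backward induction:
After L: P2 chooses B → P1 gets 0
After R: P2 chooses B → P1 gets 6
P1 chooses R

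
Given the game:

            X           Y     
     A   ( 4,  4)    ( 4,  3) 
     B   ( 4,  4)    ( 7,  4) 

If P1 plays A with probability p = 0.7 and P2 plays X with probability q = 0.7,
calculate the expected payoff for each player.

E[P1] = 4.27, E[P2] = 3.79

Work:
E[P1] = p·q·π₁(A,X) + p·(1-q)·π₁(A,Y) + (1-p)·q·π₁(B,X) + (1-p)·(1-q)·π₁(B,Y)
= 0.7·0.7·4 + 0.7·0.3·4 + 0.3·0.7·4 + 0.3·0.3·7
= 4.27

E[P2] = 3.79 (similar calculation)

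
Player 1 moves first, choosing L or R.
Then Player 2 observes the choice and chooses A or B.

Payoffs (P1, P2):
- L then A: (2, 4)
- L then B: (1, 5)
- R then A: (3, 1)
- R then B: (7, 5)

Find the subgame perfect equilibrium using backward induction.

P1 plays R, P2 plays B after L and B after R; Payoff (7, 5)

Work:
Backward induction:
After L: P2 chooses B → P1 gets 1
After R: P2 chooses B → P1 gets 7
P1 chooses R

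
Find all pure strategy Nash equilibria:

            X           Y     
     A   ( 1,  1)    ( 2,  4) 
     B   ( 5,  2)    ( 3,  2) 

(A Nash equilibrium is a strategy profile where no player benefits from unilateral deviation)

Nash equilibrium: (B, X), (B, Y)

Work:
Best responses:
  P1 vs X: payoffs [1, 5] → best response B (payoff 5)
  P1 vs Y: payoffs [2, 3] → best response B (payoff 3)
  P2 vs A: payoffs [1, 4] → best response Y (payoff 4)
  P2 vs B: payoffs [2, 2] → best response X/Y (payoff 2)
Mutual best responses: (B,X), (B,Y) → Nash equilibria.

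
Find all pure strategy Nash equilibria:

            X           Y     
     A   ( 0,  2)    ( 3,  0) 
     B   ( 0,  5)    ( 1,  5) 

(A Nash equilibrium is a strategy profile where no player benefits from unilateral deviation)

Nash equilibrium: (A, X), (B, X)

Work:
Best responses:
  P1 vs X: payoffs [0, 0] → best response A/B (payoff 0)
  P1 vs Y: payoffs [3, 1] → best response A (payoff 3)
  P2 vs A: payoffs [2, 0] → best response X (payoff 2)
  P2 vs B: payoffs [5, 5] → best response X/Y (payoff 5)
Mutual best responses: (A,X), (B,X) → Nash equilibria.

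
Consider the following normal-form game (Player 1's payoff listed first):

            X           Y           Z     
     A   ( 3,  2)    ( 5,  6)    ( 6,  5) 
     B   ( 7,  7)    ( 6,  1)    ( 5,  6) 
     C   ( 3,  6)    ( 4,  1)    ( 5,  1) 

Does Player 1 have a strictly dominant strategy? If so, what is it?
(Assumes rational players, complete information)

No strictly dominant strategy exists for Player 1

Work:
A strategy strictly dominates another if it gives a strictly higher payoff against every opponent action. Compare each pair of P1's strategies column-by-column:
  A vs B: [3 vs 7, 5 vs 6, 6 vs 5] → A does not strictly dominate B (column X: 3 ≤ 7)
  A vs C: [3 vs 3, 5 vs 4, 6 vs 5] → A does not strictly dominate C (column X: 3 ≤ 3)
  B vs A: [7 vs 3, 6 vs 5, 5 vs 6] → B does not strictly dominate A (column Z: 5 ≤ 6)
  B vs C: [7 vs 3, 6 vs 4, 5 vs 5] → B does not strictly dominate C (column Z: 5 ≤ 5)
  C vs A: [3 vs 3, 4 vs 5, 5 vs 6] → C does not strictly dominate A (column X: 3 ≤ 3)
  C vs B: [3 vs 7, 4 vs 6, 5 vs 5] → C does not strictly dominate B (column X: 3 ≤ 7)
No single strategy strictly dominates all others → no strictly dominant strategy.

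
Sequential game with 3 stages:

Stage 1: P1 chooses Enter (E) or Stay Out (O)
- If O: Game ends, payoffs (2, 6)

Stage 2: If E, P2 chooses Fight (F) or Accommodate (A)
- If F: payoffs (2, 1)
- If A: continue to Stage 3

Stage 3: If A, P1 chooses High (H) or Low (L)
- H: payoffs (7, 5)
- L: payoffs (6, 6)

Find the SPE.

SPE: (E, A, H); Outcome (7, 5)

Work:
Stage 3: P1 chooses H (7 vs 6)
Stage 2: P2: F->1, A->5 (anticipating H). Choose A
Stage 1: P1: O->2, E->7 (anticipating A, H). Choose E
SPE path: E -> A -> H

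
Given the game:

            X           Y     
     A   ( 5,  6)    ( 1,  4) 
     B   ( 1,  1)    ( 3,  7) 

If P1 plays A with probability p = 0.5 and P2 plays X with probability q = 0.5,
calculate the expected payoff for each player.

E[P1] = 2.5, E[P2] = 4.5

Work:
E[P1] = p·q·π₁(A,X) + p·(1-q)·π₁(A,Y) + (1-p)·q·π₁(B,X) + (1-p)·(1-q)·π₁(B,Y)
= 0.5·0.5·5 + 0.5·0.5·1 + 0.5·0.5·1 + 0.5·0.5·3
= 2.5

E[P2] = 4.5 (similar calculation)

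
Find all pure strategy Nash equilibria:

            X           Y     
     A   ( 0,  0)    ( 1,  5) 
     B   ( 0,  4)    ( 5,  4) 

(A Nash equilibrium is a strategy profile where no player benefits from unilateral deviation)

Nash equilibrium: (B, X), (B, Y)

Work:
Best responses:
  P1 vs X: payoffs [0, 0] → best response A/B (payoff 0)
  P1 vs Y: payoffs [1, 5] → best response B (payoff 5)
  P2 vs A: payoffs [0, 5] → best response Y (payoff 5)
  P2 vs B: payoffs [4, 4] → best response X/Y (payoff 4)
Mutual best responses: (B,X), (B,Y) → Nash equilibria.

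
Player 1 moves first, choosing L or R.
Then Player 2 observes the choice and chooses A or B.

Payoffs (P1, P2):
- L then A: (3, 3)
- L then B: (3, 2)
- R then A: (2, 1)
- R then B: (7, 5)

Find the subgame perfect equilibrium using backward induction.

P1 plays R, P2 plays A after L and B after R; Payoff (7, 5)

Work:
Backward induction:
After L: P2 chooses A → P1 gets 3
After R: P2 chooses B → P1 gets 7
P1 chooses R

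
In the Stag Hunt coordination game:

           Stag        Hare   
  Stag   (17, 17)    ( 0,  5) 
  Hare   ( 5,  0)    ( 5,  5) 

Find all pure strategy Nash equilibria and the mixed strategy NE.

Pure NE: (Stag, Stag) and (Hare, Hare); Mixed NE: p = 0.2941, q = 0.2941

Work:
Check pure NE:
(Stag, Stag): (17, 17) - no unilateral deviation beneficial
(Hare, Hare): (5, 5) - no unilateral deviation beneficial
Mixed NE: P1 plays Stag with p = 0.2941, P2 plays Stag with q = 0.2941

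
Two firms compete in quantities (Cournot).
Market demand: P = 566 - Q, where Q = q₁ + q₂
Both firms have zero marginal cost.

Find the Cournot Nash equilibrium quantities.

q₁* = q₂* = 188.67; P* = 188.67

Work:
Profit: π_i = P·q_i = (a - q_i - q_j)·q_i
FOC: ∂π_i/∂q_i = a - 2q_i - q_j = 0
Reaction function: q_i = (566 - q_j)/2
Symmetry: q* = 566/3 = 188.67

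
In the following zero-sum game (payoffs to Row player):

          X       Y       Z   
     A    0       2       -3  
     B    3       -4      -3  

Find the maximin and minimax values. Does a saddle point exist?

Maximin = -3, Minimax = -3, Saddle: True

Work:
Row minimums: [-3, -4] → maximin = -3
Column maximums: [3, 2, -3] → minimax = -3
Saddle point exists! Game value = -3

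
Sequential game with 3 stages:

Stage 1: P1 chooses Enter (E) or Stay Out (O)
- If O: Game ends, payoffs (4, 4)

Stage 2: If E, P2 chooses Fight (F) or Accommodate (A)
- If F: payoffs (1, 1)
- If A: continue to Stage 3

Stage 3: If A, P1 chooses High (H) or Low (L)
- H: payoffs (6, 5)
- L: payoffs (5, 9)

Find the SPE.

SPE: (E, A, H); Outcome (6, 5)

Work:
Stage 3: P1 chooses H (6 vs 5)
Stage 2: P2: F->1, A->5 (anticipating H). Choose A
Stage 1: P1: O->4, E->6 (anticipating A, H). Choose E
SPE path: E -> A -> H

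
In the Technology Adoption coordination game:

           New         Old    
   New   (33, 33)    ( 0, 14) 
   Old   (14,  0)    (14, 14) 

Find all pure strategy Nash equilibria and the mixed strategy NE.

Pure NE: (New, New) and (Old, Old); Mixed NE: p = 0.4242, q = 0.4242

Work:
Check pure NE:
(New, New): (33, 33) - no unilateral deviation beneficial
(Old, Old): (14, 14) - no unilateral deviation beneficial
Mixed NE: P1 plays New with p = 0.4242, P2 plays New with q = 0.4242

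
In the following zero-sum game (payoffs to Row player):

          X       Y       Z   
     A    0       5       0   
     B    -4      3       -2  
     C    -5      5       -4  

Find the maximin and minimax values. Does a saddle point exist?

Maximin = 0, Minimax = 0, Saddle: True

Work:
Row minimums: [0, -4, -5] → maximin = 0
Column maximums: [0, 5, 0] → minimax = 0
Saddle point exists! Game value = 0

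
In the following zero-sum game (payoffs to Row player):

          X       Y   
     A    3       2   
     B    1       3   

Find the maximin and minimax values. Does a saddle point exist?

Maximin = 2, Minimax = 3, Saddle: False

Work:
Row minimums: [2, 1] → maximin = 2
Column maximums: [3, 3] → minimax = 3
No saddle point (maximin ≠ minimax). Mixed strategy needed.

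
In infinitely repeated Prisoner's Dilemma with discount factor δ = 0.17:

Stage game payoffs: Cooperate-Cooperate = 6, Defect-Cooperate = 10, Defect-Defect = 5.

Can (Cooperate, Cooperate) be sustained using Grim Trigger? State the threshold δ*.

δ* = 0.8; since δ = 0.17 < 0.8, cooperation cannot be sustained

Work:
For Grim Trigger:
Cooperate forever: 6/(1-δ)
Defect then punished: 10 + 5·δ/(1-δ)
Need: 6/(1-δ) ≥ 10 + 5·δ/(1-δ)
Solving: δ ≥ (T-R)/(T-P) = (10-6)/(10-5) = 0.8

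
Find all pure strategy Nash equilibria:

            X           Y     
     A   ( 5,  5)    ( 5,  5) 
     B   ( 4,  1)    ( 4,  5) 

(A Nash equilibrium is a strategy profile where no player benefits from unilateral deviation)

Nash equilibrium: (A, X), (A, Y)

Work:
Best responses:
  P1 vs X: payoffs [5, 4] → best response A (payoff 5)
  P1 vs Y: payoffs [5, 4] → best response A (payoff 5)
  P2 vs A: payoffs [5, 5] → best response X/Y (payoff 5)
  P2 vs B: payoffs [1, 5] → best response Y (payoff 5)
Mutual best responses: (A,X), (A,Y) → Nash equilibria.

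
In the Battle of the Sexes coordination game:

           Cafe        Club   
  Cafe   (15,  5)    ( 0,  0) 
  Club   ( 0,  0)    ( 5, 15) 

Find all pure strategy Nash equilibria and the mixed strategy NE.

Pure NE: (Cafe, Cafe) and (Club, Club); Mixed NE: p = 0.75, q = 0.25

Work:
Check pure NE:
(Cafe, Cafe): (15, 5) - no unilateral deviation beneficial
(Club, Club): (5, 15) - no unilateral deviation beneficial
Mixed NE: P1 plays Cafe with p = 0.75, P2 plays Cafe with q = 0.25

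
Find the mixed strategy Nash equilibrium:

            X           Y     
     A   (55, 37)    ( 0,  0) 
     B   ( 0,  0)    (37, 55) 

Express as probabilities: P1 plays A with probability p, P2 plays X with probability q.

p = 0.5978, q = 0.4022

Work:
Find probabilities that make opponent indifferent:
P2 chooses q to make P1 indifferent between A and B
P1 chooses p to make P2 indifferent between X and Y
Mixed NE: P1 plays (A: 0.5978, B: 0.4022), P2 plays (X: 0.4022, Y: 0.5978)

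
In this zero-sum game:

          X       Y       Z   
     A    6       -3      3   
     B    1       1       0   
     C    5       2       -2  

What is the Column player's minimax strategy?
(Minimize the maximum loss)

Column should play Y, value = 2

Work:
Column player minimizes Row's maximum payoff:
Column X: max payoff to Row = 6
Column Y: max payoff to Row = 2
Column Z: max payoff to Row = 3
Minimum is 2, achieved by column Y.
Minimax strategy: Y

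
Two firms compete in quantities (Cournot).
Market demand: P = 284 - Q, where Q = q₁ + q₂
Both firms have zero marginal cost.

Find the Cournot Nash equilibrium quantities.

q₁* = q₂* = 94.67; P* = 94.67

Work:
Profit: π_i = P·q_i = (a - q_i - q_j)·q_i
FOC: ∂π_i/∂q_i = a - 2q_i - q_j = 0
Reaction function: q_i = (284 - q_j)/2
Symmetry: q* = 284/3 = 94.67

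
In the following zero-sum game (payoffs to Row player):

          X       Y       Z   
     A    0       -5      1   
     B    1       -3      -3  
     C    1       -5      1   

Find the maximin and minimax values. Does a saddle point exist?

Maximin = -3, Minimax = -3, Saddle: True

Work:
Row minimums: [-5, -3, -5] → maximin = -3
Column maximums: [1, -3, 1] → minimax = -3
Saddle point exists! Game value = -3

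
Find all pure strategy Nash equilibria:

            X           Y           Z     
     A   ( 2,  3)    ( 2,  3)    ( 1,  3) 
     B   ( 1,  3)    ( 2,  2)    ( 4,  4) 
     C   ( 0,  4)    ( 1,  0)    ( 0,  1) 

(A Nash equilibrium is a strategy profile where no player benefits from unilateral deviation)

Nash equilibrium: (A, X), (A, Y), (B, Z)

Work:
Best responses:
  P1 vs X: payoffs [2, 1, 0] → best response A (payoff 2)
  P1 vs Y: payoffs [2, 2, 1] → best response A/B (payoff 2)
  P1 vs Z: payoffs [1, 4, 0] → best response B (payoff 4)
  P2 vs A: payoffs [3, 3, 3] → best response X/Y/Z (payoff 3)
  P2 vs B: payoffs [3, 2, 4] → best response Z (payoff 4)
  P2 vs C: payoffs [4, 0, 1] → best response X (payoff 4)
Mutual best responses: (A,X), (A,Y), (B,Z) → Nash equilibria.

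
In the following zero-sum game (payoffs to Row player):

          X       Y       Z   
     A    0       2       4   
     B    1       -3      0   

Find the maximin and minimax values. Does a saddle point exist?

Maximin = 0, Minimax = 1, Saddle: False

Work:
Row minimums: [0, -3] → maximin = 0
Column maximums: [1, 2, 4] → minimax = 1
No saddle point (maximin ≠ minimax). Mixed strategy needed.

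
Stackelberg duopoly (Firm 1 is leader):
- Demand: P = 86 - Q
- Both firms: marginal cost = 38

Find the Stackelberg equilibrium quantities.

q₁* (leader) = 24.0, q₂* (follower) = 12.0

Work:
Follower's reaction: q₂ = (a - c - q₁)/2
Leader substitutes: π₁ = q₁·(a - q₁ - (a-c-q₁)/2 - c)
FOC: q₁* = (86 - 38)/2 = 24.00
Then: q₂* = (86 - 38 - 24.0)/2 = 12.00
Leader has first-mover advantage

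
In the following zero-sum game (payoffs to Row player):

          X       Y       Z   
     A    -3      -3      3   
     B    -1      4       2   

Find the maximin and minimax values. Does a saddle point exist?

Maximin = -1, Minimax = -1, Saddle: True

Work:
Row minimums: [-3, -1] → maximin = -1
Column maximums: [-1, 4, 3] → minimax = -1
Saddle point exists! Game value = -1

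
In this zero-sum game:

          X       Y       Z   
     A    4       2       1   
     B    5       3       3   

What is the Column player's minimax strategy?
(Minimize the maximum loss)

Column should play Y or Z (all achieve the minimum), value = 3

Work:
Column player minimizes Row's maximum payoff:
Column X: max payoff to Row = 5
Column Y: max payoff to Row = 3
Column Z: max payoff to Row = 3
Minimum is 3, achieved by columns Y, Z (tied).
Each of Y or Z is a minimax strategy.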